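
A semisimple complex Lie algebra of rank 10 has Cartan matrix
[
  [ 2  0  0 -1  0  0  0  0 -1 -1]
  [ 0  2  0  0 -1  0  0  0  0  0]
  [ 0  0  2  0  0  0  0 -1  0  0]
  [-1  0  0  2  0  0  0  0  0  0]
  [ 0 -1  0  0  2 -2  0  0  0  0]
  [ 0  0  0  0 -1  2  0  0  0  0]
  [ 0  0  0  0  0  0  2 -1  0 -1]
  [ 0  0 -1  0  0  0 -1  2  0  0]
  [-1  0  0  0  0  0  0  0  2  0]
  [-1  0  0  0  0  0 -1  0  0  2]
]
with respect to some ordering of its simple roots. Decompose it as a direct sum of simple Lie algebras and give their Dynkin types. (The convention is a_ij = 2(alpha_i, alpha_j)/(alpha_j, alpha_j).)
B3 + D7

The diagram associated to this matrix has two connected components: the simple roots {alpha_2, alpha_5, alpha_6} form a chain of 3 nodes with a double edge at one end; the terminal node there is the unique short simple root (B_3), and {alpha_1, alpha_3, alpha_4, alpha_7, alpha_8, alpha_9, alpha_10} form a chain of 5 nodes with a fork of two nodes at one end (D_7). A semisimple Lie algebra decomposes uniquely as the direct sum of simple ideals, one per connected component of its Dynkin diagram, so g ≅ B_3 ⊕ D_7 (dimension 21 + 91 = 112).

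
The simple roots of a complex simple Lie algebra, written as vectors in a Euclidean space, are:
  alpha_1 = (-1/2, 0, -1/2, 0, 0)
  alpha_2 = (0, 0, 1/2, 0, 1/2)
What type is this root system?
Compute the Cartan integers a_ij = 2(alpha_i, alpha_j)/(alpha_j, alpha_j); the resulting 2x2 Cartan matrix is
[[2, -1], [-1, 2]].
All simple roots have the same length, so the diagram is simply laced. The associated Dynkin diagram is a chain of 2 nodes with single edges (A_2), so the type is A_2 (the algebra sl(3)).

A_2 (sl(3))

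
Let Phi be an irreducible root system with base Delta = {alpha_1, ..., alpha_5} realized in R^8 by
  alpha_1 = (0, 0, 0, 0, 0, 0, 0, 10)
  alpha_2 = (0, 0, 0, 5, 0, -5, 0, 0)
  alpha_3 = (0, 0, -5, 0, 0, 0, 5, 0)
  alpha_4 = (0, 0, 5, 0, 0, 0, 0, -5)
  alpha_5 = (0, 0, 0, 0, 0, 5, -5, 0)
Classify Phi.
Compute the Cartan integers a_ij = 2(alpha_i, alpha_j)/(alpha_j, alpha_j); the resulting 5x5 Cartan matrix is
[[2, 0, 0, -2, 0], [0, 2, 0, 0, -1], [0, 0, 2, -1, -1], [-1, 0, -1, 2, 0], [0, -1, -1, 0, 2]].
The roots have two lengths (squared-length ratio 2:1); the short ones are alpha_{2,3,4,5}. The associated Dynkin diagram is a chain of 5 nodes with a double edge at one end; the terminal node there is the unique long simple root (C_5), so the type is C_5 (the algebra sp(10)).

C5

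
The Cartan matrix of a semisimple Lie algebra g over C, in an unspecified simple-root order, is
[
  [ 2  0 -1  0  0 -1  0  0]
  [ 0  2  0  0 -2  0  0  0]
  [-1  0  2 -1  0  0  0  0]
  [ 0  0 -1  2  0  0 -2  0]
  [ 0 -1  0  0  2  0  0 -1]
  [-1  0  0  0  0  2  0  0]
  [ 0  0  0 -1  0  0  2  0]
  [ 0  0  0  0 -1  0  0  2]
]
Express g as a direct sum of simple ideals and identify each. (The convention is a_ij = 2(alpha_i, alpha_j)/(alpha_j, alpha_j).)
The diagram associated to this matrix has two connected components: the simple roots {alpha_1, alpha_3, alpha_4, alpha_6, alpha_7} form a chain of 5 nodes with a double edge at one end; the terminal node there is the unique short simple root (B_5), and {alpha_2, alpha_5, alpha_8} form a chain of 3 nodes with a double edge at one end; the terminal node there is the unique long simple root (C_3). A semisimple Lie algebra decomposes uniquely as the direct sum of simple ideals, one per connected component of its Dynkin diagram, so g ≅ B_5 ⊕ C_3 (dimension 55 + 21 = 76).

B5 + C3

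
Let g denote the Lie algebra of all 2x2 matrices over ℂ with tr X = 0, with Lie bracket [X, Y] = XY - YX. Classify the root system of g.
This is sl(2), which has dimension 2^2 - 1 = 3 and rank 2 - 1 = 1 (a Cartan subalgebra is the diagonal traceless matrices). In the classification of classical Lie algebras, the special linear algebra sl(n+1) has type A_n; here n = 1, so the Dynkin diagram is a chain of 1 nodes with single edges (A_1). Hence the type is A_1.

type A_1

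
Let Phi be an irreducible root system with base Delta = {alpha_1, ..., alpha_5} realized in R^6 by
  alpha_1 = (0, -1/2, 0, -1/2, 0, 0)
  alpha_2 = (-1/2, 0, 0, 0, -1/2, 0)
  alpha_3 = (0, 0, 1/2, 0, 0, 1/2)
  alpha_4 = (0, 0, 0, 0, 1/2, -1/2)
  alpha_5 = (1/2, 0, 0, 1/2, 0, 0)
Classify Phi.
Compute the Cartan integers a_ij = 2(alpha_i, alpha_j)/(alpha_j, alpha_j); the resulting 5x5 Cartan matrix is
[[2, 0, 0, 0, -1], [0, 2, 0, -1, -1], [0, 0, 2, -1, 0], [0, -1, -1, 2, 0], [-1, -1, 0, 0, 2]].
All simple roots have the same length, so the diagram is simply laced. The associated Dynkin diagram is a chain of 5 nodes with single edges (A_5), so the type is A_5 (the algebra sl(6)).

A_5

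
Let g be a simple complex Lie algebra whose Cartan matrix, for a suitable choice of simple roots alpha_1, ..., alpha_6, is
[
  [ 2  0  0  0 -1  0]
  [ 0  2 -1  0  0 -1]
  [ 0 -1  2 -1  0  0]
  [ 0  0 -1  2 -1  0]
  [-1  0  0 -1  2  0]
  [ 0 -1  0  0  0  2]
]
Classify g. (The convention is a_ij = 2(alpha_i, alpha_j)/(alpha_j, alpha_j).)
The matrix has rank 6 with 2's on the diagonal. Reading the off-diagonal entries as Dynkin edges (a single edge where a_ij = a_ji = -1; a double or triple edge where a_ij * a_ji = 2 or 3), the diagram is a chain of 6 nodes with single edges (A_6). One simple-root ordering that puts it in standard form is (alpha_6, alpha_2, alpha_3, alpha_4, alpha_5, alpha_1). So the algebra is type A_6, i.e. sl(7).

A6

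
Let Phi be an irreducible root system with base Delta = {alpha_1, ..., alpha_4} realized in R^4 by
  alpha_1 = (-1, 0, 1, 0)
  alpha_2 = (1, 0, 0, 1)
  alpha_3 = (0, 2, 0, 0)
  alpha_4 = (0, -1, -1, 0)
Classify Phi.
Compute the Cartan integers a_ij = 2(alpha_i, alpha_j)/(alpha_j, alpha_j); the resulting 4x4 Cartan matrix is
[[2, -1, 0, -1], [-1, 2, 0, 0], [0, 0, 2, -2], [-1, 0, -1, 2]].
The roots have two lengths (squared-length ratio 2:1); the short ones are alpha_{1,2,4}. The associated Dynkin diagram is a chain of 4 nodes with a double edge at one end; the terminal node there is the unique long simple root (C_4), so the type is C_4 (the algebra sp(8)).

C4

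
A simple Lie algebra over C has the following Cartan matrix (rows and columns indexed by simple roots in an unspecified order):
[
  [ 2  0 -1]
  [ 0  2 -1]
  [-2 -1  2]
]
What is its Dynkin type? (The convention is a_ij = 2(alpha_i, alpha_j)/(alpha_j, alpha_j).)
B_3 (so(7))

The matrix has rank 3 with 2's on the diagonal. Reading the off-diagonal entries as Dynkin edges (a single edge where a_ij = a_ji = -1; a double or triple edge where a_ij * a_ji = 2 or 3), the diagram is a chain of 3 nodes with a double edge at one end; the terminal node there is the unique short simple root (B_3). One simple-root ordering that puts it in standard form is (alpha_2, alpha_3, alpha_1). So the algebra is type B_3, i.e. so(7).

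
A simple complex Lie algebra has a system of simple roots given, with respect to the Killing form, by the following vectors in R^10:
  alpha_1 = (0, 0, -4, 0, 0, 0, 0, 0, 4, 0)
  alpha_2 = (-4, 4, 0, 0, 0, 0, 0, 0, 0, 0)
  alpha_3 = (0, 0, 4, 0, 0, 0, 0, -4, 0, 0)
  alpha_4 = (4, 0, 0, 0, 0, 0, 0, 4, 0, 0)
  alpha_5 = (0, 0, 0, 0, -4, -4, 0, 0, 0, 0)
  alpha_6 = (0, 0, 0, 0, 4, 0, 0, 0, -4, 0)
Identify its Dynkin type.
A6

Compute the Cartan integers a_ij = 2(alpha_i, alpha_j)/(alpha_j, alpha_j); the resulting 6x6 Cartan matrix is
[[2, 0, -1, 0, 0, -1], [0, 2, 0, -1, 0, 0], [-1, 0, 2, -1, 0, 0], [0, -1, -1, 2, 0, 0], [0, 0, 0, 0, 2, -1], [-1, 0, 0, 0, -1, 2]].
All simple roots have the same length, so the diagram is simply laced. The associated Dynkin diagram is a chain of 6 nodes with single edges (A_6), so the type is A_6 (the algebra sl(7)).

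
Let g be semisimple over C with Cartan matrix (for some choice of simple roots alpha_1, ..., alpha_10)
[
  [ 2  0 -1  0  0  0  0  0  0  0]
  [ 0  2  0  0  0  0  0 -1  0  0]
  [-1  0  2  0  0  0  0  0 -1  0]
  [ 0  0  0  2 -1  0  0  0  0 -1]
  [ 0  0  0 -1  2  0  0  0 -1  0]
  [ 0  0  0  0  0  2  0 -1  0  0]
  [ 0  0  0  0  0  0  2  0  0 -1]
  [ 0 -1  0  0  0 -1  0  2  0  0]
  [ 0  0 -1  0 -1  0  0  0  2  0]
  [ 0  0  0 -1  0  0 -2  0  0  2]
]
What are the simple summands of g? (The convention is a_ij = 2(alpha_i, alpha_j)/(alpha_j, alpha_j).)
The diagram associated to this matrix has two connected components: the simple roots {alpha_2, alpha_6, alpha_8} form a chain of 3 nodes with single edges (A_3), and {alpha_1, alpha_3, alpha_4, alpha_5, alpha_7, alpha_9, alpha_10} form a chain of 7 nodes with a double edge at one end; the terminal node there is the unique short simple root (B_7). A semisimple Lie algebra decomposes uniquely as the direct sum of simple ideals, one per connected component of its Dynkin diagram, so g ≅ A_3 ⊕ B_7 (dimension 15 + 105 = 120).

A_3 (sl(4)) + B_7 (so(15))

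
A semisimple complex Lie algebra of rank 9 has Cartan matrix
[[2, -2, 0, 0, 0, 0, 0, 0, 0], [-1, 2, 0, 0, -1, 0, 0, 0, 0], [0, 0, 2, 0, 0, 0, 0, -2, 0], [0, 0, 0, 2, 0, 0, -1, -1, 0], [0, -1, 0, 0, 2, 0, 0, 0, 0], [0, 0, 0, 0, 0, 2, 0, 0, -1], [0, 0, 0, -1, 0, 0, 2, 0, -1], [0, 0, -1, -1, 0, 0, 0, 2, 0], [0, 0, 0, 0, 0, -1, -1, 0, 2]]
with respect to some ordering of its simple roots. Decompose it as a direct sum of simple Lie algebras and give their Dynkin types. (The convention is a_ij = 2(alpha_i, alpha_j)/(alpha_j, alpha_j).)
C_3 + C_6

The diagram associated to this matrix has two connected components: the simple roots {alpha_1, alpha_2, alpha_5} form a chain of 3 nodes with a double edge at one end; the terminal node there is the unique long simple root (C_3), and {alpha_3, alpha_4, alpha_6, alpha_7, alpha_8, alpha_9} form a chain of 6 nodes with a double edge at one end; the terminal node there is the unique long simple root (C_6). A semisimple Lie algebra decomposes uniquely as the direct sum of simple ideals, one per connected component of its Dynkin diagram, so g ≅ C_3 ⊕ C_6 (dimension 21 + 78 = 99).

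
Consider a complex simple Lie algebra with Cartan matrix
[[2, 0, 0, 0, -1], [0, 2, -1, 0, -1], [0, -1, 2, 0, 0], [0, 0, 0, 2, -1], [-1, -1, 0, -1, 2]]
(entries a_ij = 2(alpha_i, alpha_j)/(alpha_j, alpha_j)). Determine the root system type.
The matrix has rank 5 with 2's on the diagonal. Reading the off-diagonal entries as Dynkin edges (a single edge where a_ij = a_ji = -1; a double or triple edge where a_ij * a_ji = 2 or 3), the diagram is a chain of 3 nodes with a fork of two nodes at one end (D_5). One simple-root ordering that puts it in standard form is (alpha_3, alpha_2, alpha_5, alpha_1, alpha_4). So the algebra is type D_5, i.e. so(10).

D5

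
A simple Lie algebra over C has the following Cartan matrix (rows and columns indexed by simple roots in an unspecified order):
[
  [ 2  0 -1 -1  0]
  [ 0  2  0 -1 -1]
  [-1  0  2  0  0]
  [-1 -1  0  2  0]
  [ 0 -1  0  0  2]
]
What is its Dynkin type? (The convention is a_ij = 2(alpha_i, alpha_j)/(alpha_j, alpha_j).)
The matrix has rank 5 with 2's on the diagonal. Reading the off-diagonal entries as Dynkin edges (a single edge where a_ij = a_ji = -1; a double or triple edge where a_ij * a_ji = 2 or 3), the diagram is a chain of 5 nodes with single edges (A_5). One simple-root ordering that puts it in standard form is (alpha_5, alpha_2, alpha_4, alpha_1, alpha_3). So the algebra is type A_5, i.e. sl(6).

A_5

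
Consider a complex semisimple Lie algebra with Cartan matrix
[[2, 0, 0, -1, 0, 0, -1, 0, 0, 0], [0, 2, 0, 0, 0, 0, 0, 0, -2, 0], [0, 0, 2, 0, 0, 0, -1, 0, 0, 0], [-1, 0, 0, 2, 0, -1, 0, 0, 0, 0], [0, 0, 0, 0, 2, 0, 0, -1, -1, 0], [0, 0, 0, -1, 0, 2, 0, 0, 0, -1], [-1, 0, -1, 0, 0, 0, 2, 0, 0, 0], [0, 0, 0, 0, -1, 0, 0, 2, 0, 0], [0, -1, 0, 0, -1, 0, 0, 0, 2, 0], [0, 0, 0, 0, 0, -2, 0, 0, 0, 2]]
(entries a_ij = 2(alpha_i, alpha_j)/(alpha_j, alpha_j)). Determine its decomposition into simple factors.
C_4 (sp(8)) ⊕ C_6 (sp(12))

The diagram associated to this matrix has two connected components: the simple roots {alpha_2, alpha_5, alpha_8, alpha_9} form a chain of 4 nodes with a double edge at one end; the terminal node there is the unique long simple root (C_4), and {alpha_1, alpha_3, alpha_4, alpha_6, alpha_7, alpha_10} form a chain of 6 nodes with a double edge at one end; the terminal node there is the unique long simple root (C_6). A semisimple Lie algebra decomposes uniquely as the direct sum of simple ideals, one per connected component of its Dynkin diagram, so g ≅ C_4 ⊕ C_6 (dimension 36 + 78 = 114).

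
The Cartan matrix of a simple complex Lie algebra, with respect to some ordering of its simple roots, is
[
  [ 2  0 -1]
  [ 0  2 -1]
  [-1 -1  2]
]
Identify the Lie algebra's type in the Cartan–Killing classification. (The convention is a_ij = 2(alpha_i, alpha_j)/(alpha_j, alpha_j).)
A_3

The matrix has rank 3 with 2's on the diagonal. Reading the off-diagonal entries as Dynkin edges (a single edge where a_ij = a_ji = -1; a double or triple edge where a_ij * a_ji = 2 or 3), the diagram is a chain of 3 nodes with single edges (A_3). One simple-root ordering that puts it in standard form is (alpha_2, alpha_3, alpha_1). So the algebra is type A_3, i.e. sl(4).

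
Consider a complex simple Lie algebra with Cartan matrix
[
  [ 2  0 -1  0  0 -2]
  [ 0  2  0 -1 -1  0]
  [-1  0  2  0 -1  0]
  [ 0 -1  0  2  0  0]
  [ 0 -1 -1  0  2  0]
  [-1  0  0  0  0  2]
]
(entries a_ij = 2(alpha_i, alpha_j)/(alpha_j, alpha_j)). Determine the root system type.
The matrix has rank 6 with 2's on the diagonal. Reading the off-diagonal entries as Dynkin edges (a single edge where a_ij = a_ji = -1; a double or triple edge where a_ij * a_ji = 2 or 3), the diagram is a chain of 6 nodes with a double edge at one end; the terminal node there is the unique short simple root (B_6). One simple-root ordering that puts it in standard form is (alpha_4, alpha_2, alpha_5, alpha_3, alpha_1, alpha_6). So the algebra is type B_6, i.e. so(13).

B_6 (so(13))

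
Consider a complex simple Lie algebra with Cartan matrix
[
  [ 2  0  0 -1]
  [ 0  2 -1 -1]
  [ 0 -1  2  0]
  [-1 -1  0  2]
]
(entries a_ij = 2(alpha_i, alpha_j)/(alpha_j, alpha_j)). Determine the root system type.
The matrix has rank 4 with 2's on the diagonal. Reading the off-diagonal entries as Dynkin edges (a single edge where a_ij = a_ji = -1; a double or triple edge where a_ij * a_ji = 2 or 3), the diagram is a chain of 4 nodes with single edges (A_4). One simple-root ordering that puts it in standard form is (alpha_3, alpha_2, alpha_4, alpha_1). So the algebra is type A_4, i.e. sl(5).

A_4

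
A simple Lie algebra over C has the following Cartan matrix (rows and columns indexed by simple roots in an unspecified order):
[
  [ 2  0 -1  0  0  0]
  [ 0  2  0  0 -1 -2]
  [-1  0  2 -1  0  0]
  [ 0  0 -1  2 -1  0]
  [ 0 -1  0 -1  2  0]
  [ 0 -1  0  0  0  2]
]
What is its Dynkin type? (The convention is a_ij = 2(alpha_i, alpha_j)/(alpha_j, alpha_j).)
The matrix has rank 6 with 2's on the diagonal. Reading the off-diagonal entries as Dynkin edges (a single edge where a_ij = a_ji = -1; a double or triple edge where a_ij * a_ji = 2 or 3), the diagram is a chain of 6 nodes with a double edge at one end; the terminal node there is the unique short simple root (B_6). One simple-root ordering that puts it in standard form is (alpha_1, alpha_3, alpha_4, alpha_5, alpha_2, alpha_6). So the algebra is type B_6, i.e. so(13).

B_6 (so(13))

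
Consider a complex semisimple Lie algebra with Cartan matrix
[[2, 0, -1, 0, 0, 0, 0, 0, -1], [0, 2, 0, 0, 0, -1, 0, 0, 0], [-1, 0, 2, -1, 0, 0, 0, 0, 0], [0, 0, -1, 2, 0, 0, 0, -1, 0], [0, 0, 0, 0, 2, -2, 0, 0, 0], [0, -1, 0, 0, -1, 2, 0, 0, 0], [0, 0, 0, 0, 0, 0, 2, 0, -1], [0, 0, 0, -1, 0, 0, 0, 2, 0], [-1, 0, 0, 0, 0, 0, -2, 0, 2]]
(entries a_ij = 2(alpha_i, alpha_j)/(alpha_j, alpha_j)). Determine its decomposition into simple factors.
The diagram associated to this matrix has two connected components: the simple roots {alpha_1, alpha_3, alpha_4, alpha_7, alpha_8, alpha_9} form a chain of 6 nodes with a double edge at one end; the terminal node there is the unique short simple root (B_6), and {alpha_2, alpha_5, alpha_6} form a chain of 3 nodes with a double edge at one end; the terminal node there is the unique long simple root (C_3). A semisimple Lie algebra decomposes uniquely as the direct sum of simple ideals, one per connected component of its Dynkin diagram, so g ≅ B_6 ⊕ C_3 (dimension 78 + 21 = 99).

B_6 + C_3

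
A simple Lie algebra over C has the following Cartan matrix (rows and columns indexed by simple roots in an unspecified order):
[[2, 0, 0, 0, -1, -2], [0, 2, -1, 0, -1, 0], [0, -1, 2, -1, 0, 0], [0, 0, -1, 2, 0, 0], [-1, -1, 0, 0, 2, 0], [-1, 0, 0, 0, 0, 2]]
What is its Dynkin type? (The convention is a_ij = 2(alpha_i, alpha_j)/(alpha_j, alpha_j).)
B_6

The matrix has rank 6 with 2's on the diagonal. Reading the off-diagonal entries as Dynkin edges (a single edge where a_ij = a_ji = -1; a double or triple edge where a_ij * a_ji = 2 or 3), the diagram is a chain of 6 nodes with a double edge at one end; the terminal node there is the unique short simple root (B_6). One simple-root ordering that puts it in standard form is (alpha_4, alpha_3, alpha_2, alpha_5, alpha_1, alpha_6). So the algebra is type B_6, i.e. so(13).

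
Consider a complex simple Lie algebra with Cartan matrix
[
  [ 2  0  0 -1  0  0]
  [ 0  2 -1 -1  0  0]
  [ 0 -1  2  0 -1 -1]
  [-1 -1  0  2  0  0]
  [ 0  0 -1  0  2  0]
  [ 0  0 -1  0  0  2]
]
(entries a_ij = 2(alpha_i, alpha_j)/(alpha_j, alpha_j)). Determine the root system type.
D6

The matrix has rank 6 with 2's on the diagonal. Reading the off-diagonal entries as Dynkin edges (a single edge where a_ij = a_ji = -1; a double or triple edge where a_ij * a_ji = 2 or 3), the diagram is a chain of 4 nodes with a fork of two nodes at one end (D_6). One simple-root ordering that puts it in standard form is (alpha_1, alpha_4, alpha_2, alpha_3, alpha_5, alpha_6). So the algebra is type D_6, i.e. so(12).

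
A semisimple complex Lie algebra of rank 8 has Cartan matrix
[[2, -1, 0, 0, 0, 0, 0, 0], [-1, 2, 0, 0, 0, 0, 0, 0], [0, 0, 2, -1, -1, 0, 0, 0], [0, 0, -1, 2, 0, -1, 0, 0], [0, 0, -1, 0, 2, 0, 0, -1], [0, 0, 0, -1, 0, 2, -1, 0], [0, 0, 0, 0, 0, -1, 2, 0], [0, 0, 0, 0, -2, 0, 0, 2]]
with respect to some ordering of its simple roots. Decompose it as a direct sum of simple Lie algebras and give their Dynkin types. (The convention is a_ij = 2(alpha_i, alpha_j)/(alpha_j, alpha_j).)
The diagram associated to this matrix has two connected components: the simple roots {alpha_1, alpha_2} form a chain of 2 nodes with single edges (A_2), and {alpha_3, alpha_4, alpha_5, alpha_6, alpha_7, alpha_8} form a chain of 6 nodes with a double edge at one end; the terminal node there is the unique long simple root (C_6). A semisimple Lie algebra decomposes uniquely as the direct sum of simple ideals, one per connected component of its Dynkin diagram, so g ≅ A_2 ⊕ C_6 (dimension 8 + 78 = 86).

A_2 (sl(3)) + C_6 (sp(12))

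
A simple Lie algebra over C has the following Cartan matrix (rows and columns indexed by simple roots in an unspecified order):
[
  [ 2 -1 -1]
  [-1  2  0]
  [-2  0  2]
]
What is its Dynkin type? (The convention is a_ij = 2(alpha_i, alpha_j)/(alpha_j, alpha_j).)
The matrix has rank 3 with 2's on the diagonal. Reading the off-diagonal entries as Dynkin edges (a single edge where a_ij = a_ji = -1; a double or triple edge where a_ij * a_ji = 2 or 3), the diagram is a chain of 3 nodes with a double edge at one end; the terminal node there is the unique long simple root (C_3). One simple-root ordering that puts it in standard form is (alpha_2, alpha_1, alpha_3). So the algebra is type C_3, i.e. sp(6).

C_3 (sp(6))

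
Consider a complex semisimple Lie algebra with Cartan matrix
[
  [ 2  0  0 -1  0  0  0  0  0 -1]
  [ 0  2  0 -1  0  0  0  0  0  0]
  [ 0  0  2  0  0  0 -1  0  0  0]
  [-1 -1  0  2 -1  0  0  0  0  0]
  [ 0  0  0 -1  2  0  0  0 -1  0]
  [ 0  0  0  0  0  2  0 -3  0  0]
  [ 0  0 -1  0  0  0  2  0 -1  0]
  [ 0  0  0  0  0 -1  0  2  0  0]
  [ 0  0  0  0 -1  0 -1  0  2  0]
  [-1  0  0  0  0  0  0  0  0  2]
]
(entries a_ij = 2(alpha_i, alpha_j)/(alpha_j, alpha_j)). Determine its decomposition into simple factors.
The diagram associated to this matrix has two connected components: the simple roots {alpha_1, alpha_2, alpha_3, alpha_4, alpha_5, alpha_7, alpha_9, alpha_10} form a chain of 7 nodes with one extra node attached to the third node from one end (E_8), and {alpha_6, alpha_8} form two nodes joined by a triple edge (G_2). A semisimple Lie algebra decomposes uniquely as the direct sum of simple ideals, one per connected component of its Dynkin diagram, so g ≅ E_8 ⊕ G_2 (dimension 248 + 14 = 262).

type E_8 + type G_2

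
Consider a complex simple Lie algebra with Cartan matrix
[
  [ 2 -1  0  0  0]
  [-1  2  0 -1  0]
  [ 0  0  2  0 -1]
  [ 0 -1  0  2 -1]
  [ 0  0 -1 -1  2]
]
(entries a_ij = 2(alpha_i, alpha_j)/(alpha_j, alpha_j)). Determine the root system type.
A5

The matrix has rank 5 with 2's on the diagonal. Reading the off-diagonal entries as Dynkin edges (a single edge where a_ij = a_ji = -1; a double or triple edge where a_ij * a_ji = 2 or 3), the diagram is a chain of 5 nodes with single edges (A_5). One simple-root ordering that puts it in standard form is (alpha_1, alpha_2, alpha_4, alpha_5, alpha_3). So the algebra is type A_5, i.e. sl(6).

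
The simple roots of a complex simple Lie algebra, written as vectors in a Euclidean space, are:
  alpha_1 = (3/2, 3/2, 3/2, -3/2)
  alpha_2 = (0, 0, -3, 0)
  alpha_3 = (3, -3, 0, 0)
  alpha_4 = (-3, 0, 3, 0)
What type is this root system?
F_4

Compute the Cartan integers a_ij = 2(alpha_i, alpha_j)/(alpha_j, alpha_j); the resulting 4x4 Cartan matrix is
[[2, -1, 0, 0], [-1, 2, 0, -1], [0, 0, 2, -1], [0, -2, -1, 2]].
The roots have two lengths (squared-length ratio 2:1); the short ones are alpha_{1,2}. The associated Dynkin diagram is a chain of 4 nodes with a double edge between the middle two (F_4), so the type is F_4.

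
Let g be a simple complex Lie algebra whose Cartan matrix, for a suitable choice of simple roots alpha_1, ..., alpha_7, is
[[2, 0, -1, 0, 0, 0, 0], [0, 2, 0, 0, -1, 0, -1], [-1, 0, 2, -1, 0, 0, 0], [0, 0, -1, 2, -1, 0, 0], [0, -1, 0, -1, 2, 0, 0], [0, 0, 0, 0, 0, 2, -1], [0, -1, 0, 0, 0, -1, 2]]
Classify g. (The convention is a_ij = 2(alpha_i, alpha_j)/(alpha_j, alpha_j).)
The matrix has rank 7 with 2's on the diagonal. Reading the off-diagonal entries as Dynkin edges (a single edge where a_ij = a_ji = -1; a double or triple edge where a_ij * a_ji = 2 or 3), the diagram is a chain of 7 nodes with single edges (A_7). One simple-root ordering that puts it in standard form is (alpha_6, alpha_7, alpha_2, alpha_5, alpha_4, alpha_3, alpha_1). So the algebra is type A_7, i.e. sl(8).

A7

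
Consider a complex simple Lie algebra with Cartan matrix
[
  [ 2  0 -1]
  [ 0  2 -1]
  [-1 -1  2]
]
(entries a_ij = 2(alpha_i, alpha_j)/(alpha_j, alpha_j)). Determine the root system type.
type A_3

The matrix has rank 3 with 2's on the diagonal. Reading the off-diagonal entries as Dynkin edges (a single edge where a_ij = a_ji = -1; a double or triple edge where a_ij * a_ji = 2 or 3), the diagram is a chain of 3 nodes with single edges (A_3). One simple-root ordering that puts it in standard form is (alpha_2, alpha_3, alpha_1). So the algebra is type A_3, i.e. sl(4).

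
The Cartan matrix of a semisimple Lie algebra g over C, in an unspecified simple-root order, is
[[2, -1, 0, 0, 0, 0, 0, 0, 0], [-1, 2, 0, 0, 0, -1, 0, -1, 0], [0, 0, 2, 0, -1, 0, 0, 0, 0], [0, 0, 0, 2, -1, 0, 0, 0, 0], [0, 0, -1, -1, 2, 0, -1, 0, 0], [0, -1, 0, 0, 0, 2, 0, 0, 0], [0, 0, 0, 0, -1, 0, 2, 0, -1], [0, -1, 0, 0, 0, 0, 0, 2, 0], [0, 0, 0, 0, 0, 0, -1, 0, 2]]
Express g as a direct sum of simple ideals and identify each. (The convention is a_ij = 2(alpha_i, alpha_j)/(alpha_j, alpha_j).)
The diagram associated to this matrix has two connected components: the simple roots {alpha_1, alpha_2, alpha_6, alpha_8} form a chain of 2 nodes with a fork of two nodes at one end (D_4), and {alpha_3, alpha_4, alpha_5, alpha_7, alpha_9} form a chain of 3 nodes with a fork of two nodes at one end (D_5). A semisimple Lie algebra decomposes uniquely as the direct sum of simple ideals, one per connected component of its Dynkin diagram, so g ≅ D_4 ⊕ D_5 (dimension 28 + 45 = 73).

D4 + D5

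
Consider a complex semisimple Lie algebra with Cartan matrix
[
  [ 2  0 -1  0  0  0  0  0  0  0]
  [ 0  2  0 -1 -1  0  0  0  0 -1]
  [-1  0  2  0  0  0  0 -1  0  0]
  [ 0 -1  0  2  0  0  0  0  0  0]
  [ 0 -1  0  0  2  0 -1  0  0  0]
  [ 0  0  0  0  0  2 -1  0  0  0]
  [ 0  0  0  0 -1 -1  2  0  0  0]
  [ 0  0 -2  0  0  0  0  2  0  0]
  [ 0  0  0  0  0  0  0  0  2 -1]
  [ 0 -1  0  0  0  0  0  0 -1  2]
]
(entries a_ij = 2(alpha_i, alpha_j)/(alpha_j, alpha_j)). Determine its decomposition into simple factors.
type C_3 ⊕ type E_7

The diagram associated to this matrix has two connected components: the simple roots {alpha_1, alpha_3, alpha_8} form a chain of 3 nodes with a double edge at one end; the terminal node there is the unique long simple root (C_3), and {alpha_2, alpha_4, alpha_5, alpha_6, alpha_7, alpha_9, alpha_10} form a chain of 6 nodes with one extra node attached to the third node from one end (E_7). A semisimple Lie algebra decomposes uniquely as the direct sum of simple ideals, one per connected component of its Dynkin diagram, so g ≅ C_3 ⊕ E_7 (dimension 21 + 133 = 154).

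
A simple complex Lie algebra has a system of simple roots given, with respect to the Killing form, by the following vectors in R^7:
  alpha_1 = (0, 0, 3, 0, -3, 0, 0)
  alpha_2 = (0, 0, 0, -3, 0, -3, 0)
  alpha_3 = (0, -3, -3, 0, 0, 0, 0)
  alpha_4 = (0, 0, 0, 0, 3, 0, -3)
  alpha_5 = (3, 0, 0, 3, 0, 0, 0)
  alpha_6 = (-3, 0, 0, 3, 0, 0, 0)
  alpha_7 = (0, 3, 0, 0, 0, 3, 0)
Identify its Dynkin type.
type D_7

Compute the Cartan integers a_ij = 2(alpha_i, alpha_j)/(alpha_j, alpha_j); the resulting 7x7 Cartan matrix is
[[2, 0, -1, -1, 0, 0, 0], [0, 2, 0, 0, -1, -1, -1], [-1, 0, 2, 0, 0, 0, -1], [-1, 0, 0, 2, 0, 0, 0], [0, -1, 0, 0, 2, 0, 0], [0, -1, 0, 0, 0, 2, 0], [0, -1, -1, 0, 0, 0, 2]].
All simple roots have the same length, so the diagram is simply laced. The associated Dynkin diagram is a chain of 5 nodes with a fork of two nodes at one end (D_7), so the type is D_7 (the algebra so(14)).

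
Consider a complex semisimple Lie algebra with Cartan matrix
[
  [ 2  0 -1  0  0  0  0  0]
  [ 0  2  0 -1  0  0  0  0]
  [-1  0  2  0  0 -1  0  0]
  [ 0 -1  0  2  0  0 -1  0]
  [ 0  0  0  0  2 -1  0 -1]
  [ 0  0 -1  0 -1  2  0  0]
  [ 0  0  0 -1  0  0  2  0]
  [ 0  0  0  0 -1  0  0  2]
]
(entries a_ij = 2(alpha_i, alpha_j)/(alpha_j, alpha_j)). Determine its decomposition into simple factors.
The diagram associated to this matrix has two connected components: the simple roots {alpha_2, alpha_4, alpha_7} form a chain of 3 nodes with single edges (A_3), and {alpha_1, alpha_3, alpha_5, alpha_6, alpha_8} form a chain of 5 nodes with single edges (A_5). A semisimple Lie algebra decomposes uniquely as the direct sum of simple ideals, one per connected component of its Dynkin diagram, so g ≅ A_3 ⊕ A_5 (dimension 15 + 35 = 50).

type A_3 + type A_5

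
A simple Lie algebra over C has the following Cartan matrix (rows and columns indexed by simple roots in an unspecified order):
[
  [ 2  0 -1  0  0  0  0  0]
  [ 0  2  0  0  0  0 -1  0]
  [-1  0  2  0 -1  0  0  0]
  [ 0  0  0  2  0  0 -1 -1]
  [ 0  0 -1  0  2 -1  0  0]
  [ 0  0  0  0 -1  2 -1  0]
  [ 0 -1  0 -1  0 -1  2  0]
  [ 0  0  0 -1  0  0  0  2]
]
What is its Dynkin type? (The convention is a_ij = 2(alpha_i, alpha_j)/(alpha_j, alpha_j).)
The matrix has rank 8 with 2's on the diagonal. Reading the off-diagonal entries as Dynkin edges (a single edge where a_ij = a_ji = -1; a double or triple edge where a_ij * a_ji = 2 or 3), the diagram is a chain of 7 nodes with one extra node attached to the third node from one end (E_8). One simple-root ordering that puts it in standard form is (alpha_8, alpha_2, alpha_4, alpha_7, alpha_6, alpha_5, alpha_3, alpha_1). So the algebra is type E_8.

E_8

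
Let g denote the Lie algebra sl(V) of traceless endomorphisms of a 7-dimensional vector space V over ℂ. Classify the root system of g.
This is sl(7), which has dimension 7^2 - 1 = 48 and rank 7 - 1 = 6 (a Cartan subalgebra is the diagonal traceless matrices). In the classification of classical Lie algebras, the special linear algebra sl(n+1) has type A_n; here n = 6, so the Dynkin diagram is a chain of 6 nodes with single edges (A_6). Hence the type is A_6.

A6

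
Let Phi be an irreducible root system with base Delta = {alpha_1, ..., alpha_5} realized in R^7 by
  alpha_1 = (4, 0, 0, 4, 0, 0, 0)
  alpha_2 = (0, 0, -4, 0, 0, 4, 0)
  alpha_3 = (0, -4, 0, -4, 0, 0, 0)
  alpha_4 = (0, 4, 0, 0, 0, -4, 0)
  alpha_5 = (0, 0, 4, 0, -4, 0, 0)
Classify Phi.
A_5 (sl(6))

Compute the Cartan integers a_ij = 2(alpha_i, alpha_j)/(alpha_j, alpha_j); the resulting 5x5 Cartan matrix is
[[2, 0, -1, 0, 0], [0, 2, 0, -1, -1], [-1, 0, 2, -1, 0], [0, -1, -1, 2, 0], [0, -1, 0, 0, 2]].
All simple roots have the same length, so the diagram is simply laced. The associated Dynkin diagram is a chain of 5 nodes with single edges (A_5), so the type is A_5 (the algebra sl(6)).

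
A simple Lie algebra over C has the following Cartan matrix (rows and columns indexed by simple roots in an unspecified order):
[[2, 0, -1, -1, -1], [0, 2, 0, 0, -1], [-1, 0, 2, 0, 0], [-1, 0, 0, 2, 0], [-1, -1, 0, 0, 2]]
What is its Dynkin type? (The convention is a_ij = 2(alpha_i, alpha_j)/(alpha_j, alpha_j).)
The matrix has rank 5 with 2's on the diagonal. Reading the off-diagonal entries as Dynkin edges (a single edge where a_ij = a_ji = -1; a double or triple edge where a_ij * a_ji = 2 or 3), the diagram is a chain of 3 nodes with a fork of two nodes at one end (D_5). One simple-root ordering that puts it in standard form is (alpha_2, alpha_5, alpha_1, alpha_3, alpha_4). So the algebra is type D_5, i.e. so(10).

D5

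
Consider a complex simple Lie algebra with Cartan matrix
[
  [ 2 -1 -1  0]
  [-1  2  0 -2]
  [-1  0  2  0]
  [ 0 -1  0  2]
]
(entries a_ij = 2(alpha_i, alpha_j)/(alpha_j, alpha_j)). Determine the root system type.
The matrix has rank 4 with 2's on the diagonal. Reading the off-diagonal entries as Dynkin edges (a single edge where a_ij = a_ji = -1; a double or triple edge where a_ij * a_ji = 2 or 3), the diagram is a chain of 4 nodes with a double edge at one end; the terminal node there is the unique short simple root (B_4). One simple-root ordering that puts it in standard form is (alpha_3, alpha_1, alpha_2, alpha_4). So the algebra is type B_4, i.e. so(9).

type B_4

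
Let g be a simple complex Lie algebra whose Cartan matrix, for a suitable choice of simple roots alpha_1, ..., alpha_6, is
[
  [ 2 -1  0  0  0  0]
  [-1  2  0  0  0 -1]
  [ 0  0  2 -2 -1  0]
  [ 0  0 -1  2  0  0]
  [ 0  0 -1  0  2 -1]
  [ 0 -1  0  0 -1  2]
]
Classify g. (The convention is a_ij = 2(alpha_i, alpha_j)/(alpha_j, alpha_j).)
The matrix has rank 6 with 2's on the diagonal. Reading the off-diagonal entries as Dynkin edges (a single edge where a_ij = a_ji = -1; a double or triple edge where a_ij * a_ji = 2 or 3), the diagram is a chain of 6 nodes with a double edge at one end; the terminal node there is the unique short simple root (B_6). One simple-root ordering that puts it in standard form is (alpha_1, alpha_2, alpha_6, alpha_5, alpha_3, alpha_4). So the algebra is type B_6, i.e. so(13).

B_6 (so(13))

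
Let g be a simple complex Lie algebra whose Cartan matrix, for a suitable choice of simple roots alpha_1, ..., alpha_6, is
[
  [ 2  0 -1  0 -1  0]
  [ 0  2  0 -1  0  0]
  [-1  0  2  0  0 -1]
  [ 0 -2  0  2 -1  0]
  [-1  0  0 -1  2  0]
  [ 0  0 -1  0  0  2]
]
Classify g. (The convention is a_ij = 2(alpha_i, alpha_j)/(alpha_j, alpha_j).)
The matrix has rank 6 with 2's on the diagonal. Reading the off-diagonal entries as Dynkin edges (a single edge where a_ij = a_ji = -1; a double or triple edge where a_ij * a_ji = 2 or 3), the diagram is a chain of 6 nodes with a double edge at one end; the terminal node there is the unique short simple root (B_6). One simple-root ordering that puts it in standard form is (alpha_6, alpha_3, alpha_1, alpha_5, alpha_4, alpha_2). So the algebra is type B_6, i.e. so(13).

B_6 (so(13))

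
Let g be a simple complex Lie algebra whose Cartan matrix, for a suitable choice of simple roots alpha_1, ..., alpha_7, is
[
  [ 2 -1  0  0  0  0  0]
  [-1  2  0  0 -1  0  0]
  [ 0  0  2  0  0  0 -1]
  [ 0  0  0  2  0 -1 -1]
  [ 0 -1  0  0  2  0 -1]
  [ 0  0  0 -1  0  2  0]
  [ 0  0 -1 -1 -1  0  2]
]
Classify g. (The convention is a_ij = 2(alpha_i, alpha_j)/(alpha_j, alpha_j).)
The matrix has rank 7 with 2's on the diagonal. Reading the off-diagonal entries as Dynkin edges (a single edge where a_ij = a_ji = -1; a double or triple edge where a_ij * a_ji = 2 or 3), the diagram is a chain of 6 nodes with one extra node attached to the third node from one end (E_7). One simple-root ordering that puts it in standard form is (alpha_6, alpha_3, alpha_4, alpha_7, alpha_5, alpha_2, alpha_1). So the algebra is type E_7.

E_7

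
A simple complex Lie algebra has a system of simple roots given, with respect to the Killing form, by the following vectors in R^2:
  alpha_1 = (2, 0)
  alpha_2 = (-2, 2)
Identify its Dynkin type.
Compute the Cartan integers a_ij = 2(alpha_i, alpha_j)/(alpha_j, alpha_j); the resulting 2x2 Cartan matrix is
[[2, -1], [-2, 2]].
The roots have two lengths (squared-length ratio 2:1); the short ones are alpha_{1}. The associated Dynkin diagram is a chain of 2 nodes with a double edge at one end; the terminal node there is the unique short simple root (B_2), so the type is B_2 (the algebra so(5)).

B_2 (so(5))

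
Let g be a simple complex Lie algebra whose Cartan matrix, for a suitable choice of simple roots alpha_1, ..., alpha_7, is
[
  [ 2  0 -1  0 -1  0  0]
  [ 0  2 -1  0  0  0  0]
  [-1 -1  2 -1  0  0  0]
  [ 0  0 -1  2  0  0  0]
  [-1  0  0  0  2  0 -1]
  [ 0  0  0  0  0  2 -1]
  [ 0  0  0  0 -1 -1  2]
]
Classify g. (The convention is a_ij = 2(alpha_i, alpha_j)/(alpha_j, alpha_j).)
D_7

The matrix has rank 7 with 2's on the diagonal. Reading the off-diagonal entries as Dynkin edges (a single edge where a_ij = a_ji = -1; a double or triple edge where a_ij * a_ji = 2 or 3), the diagram is a chain of 5 nodes with a fork of two nodes at one end (D_7). One simple-root ordering that puts it in standard form is (alpha_6, alpha_7, alpha_5, alpha_1, alpha_3, alpha_4, alpha_2). So the algebra is type D_7, i.e. so(14).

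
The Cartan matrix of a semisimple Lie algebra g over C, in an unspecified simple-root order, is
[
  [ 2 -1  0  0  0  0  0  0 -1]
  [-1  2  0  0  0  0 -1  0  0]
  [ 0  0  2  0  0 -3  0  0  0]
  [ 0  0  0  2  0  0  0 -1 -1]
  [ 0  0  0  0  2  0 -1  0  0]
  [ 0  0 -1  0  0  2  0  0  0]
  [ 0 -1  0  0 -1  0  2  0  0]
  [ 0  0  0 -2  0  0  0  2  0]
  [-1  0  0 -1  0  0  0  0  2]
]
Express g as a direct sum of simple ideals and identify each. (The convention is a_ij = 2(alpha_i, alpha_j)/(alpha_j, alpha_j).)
The diagram associated to this matrix has two connected components: the simple roots {alpha_1, alpha_2, alpha_4, alpha_5, alpha_7, alpha_8, alpha_9} form a chain of 7 nodes with a double edge at one end; the terminal node there is the unique long simple root (C_7), and {alpha_3, alpha_6} form two nodes joined by a triple edge (G_2). A semisimple Lie algebra decomposes uniquely as the direct sum of simple ideals, one per connected component of its Dynkin diagram, so g ≅ C_7 ⊕ G_2 (dimension 105 + 14 = 119).

C_7 (sp(14)) + G_2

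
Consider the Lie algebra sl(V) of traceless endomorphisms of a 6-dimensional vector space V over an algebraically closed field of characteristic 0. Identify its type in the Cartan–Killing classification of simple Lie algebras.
A_5

This is sl(6), which has dimension 6^2 - 1 = 35 and rank 6 - 1 = 5 (a Cartan subalgebra is the diagonal traceless matrices). In the classification of classical Lie algebras, the special linear algebra sl(n+1) has type A_n; here n = 5, so the Dynkin diagram is a chain of 5 nodes with single edges (A_5). Hence the type is A_5.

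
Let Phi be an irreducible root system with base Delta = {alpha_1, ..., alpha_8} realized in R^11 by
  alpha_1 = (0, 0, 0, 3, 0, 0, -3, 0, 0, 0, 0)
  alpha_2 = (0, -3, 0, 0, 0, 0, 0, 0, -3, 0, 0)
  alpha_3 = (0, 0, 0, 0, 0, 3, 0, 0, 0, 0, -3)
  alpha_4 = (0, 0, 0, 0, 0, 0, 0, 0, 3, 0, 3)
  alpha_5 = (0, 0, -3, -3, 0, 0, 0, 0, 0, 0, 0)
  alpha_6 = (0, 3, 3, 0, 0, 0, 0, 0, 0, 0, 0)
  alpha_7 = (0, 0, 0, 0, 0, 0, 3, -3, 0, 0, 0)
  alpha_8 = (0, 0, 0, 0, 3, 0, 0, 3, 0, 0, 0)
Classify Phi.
Compute the Cartan integers a_ij = 2(alpha_i, alpha_j)/(alpha_j, alpha_j); the resulting 8x8 Cartan matrix is
[[2, 0, 0, 0, -1, 0, -1, 0], [0, 2, 0, -1, 0, -1, 0, 0], [0, 0, 2, -1, 0, 0, 0, 0], [0, -1, -1, 2, 0, 0, 0, 0], [-1, 0, 0, 0, 2, -1, 0, 0], [0, -1, 0, 0, -1, 2, 0, 0], [-1, 0, 0, 0, 0, 0, 2, -1], [0, 0, 0, 0, 0, 0, -1, 2]].
All simple roots have the same length, so the diagram is simply laced. The associated Dynkin diagram is a chain of 8 nodes with single edges (A_8), so the type is A_8 (the algebra sl(9)).

type A_8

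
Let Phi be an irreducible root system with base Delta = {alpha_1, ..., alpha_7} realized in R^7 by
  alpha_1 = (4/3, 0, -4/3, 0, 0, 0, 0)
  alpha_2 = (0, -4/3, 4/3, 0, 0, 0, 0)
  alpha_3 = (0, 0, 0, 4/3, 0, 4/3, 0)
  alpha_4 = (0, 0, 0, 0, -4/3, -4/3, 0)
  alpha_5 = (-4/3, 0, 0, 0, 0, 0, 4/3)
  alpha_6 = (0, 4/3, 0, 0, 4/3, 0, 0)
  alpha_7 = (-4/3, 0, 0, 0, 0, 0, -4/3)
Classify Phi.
Compute the Cartan integers a_ij = 2(alpha_i, alpha_j)/(alpha_j, alpha_j); the resulting 7x7 Cartan matrix is
[[2, -1, 0, 0, -1, 0, -1], [-1, 2, 0, 0, 0, -1, 0], [0, 0, 2, -1, 0, 0, 0], [0, 0, -1, 2, 0, -1, 0], [-1, 0, 0, 0, 2, 0, 0], [0, -1, 0, -1, 0, 2, 0], [-1, 0, 0, 0, 0, 0, 2]].
All simple roots have the same length, so the diagram is simply laced. The associated Dynkin diagram is a chain of 5 nodes with a fork of two nodes at one end (D_7), so the type is D_7 (the algebra so(14)).

D_7 (so(14))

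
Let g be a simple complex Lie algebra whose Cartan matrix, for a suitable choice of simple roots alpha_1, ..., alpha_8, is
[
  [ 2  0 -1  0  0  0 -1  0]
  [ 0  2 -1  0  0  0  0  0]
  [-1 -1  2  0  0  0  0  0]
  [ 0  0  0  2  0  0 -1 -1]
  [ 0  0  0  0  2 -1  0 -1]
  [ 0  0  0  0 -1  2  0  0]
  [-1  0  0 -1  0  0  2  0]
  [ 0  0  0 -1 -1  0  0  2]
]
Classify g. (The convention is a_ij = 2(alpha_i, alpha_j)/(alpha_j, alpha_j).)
A8

The matrix has rank 8 with 2's on the diagonal. Reading the off-diagonal entries as Dynkin edges (a single edge where a_ij = a_ji = -1; a double or triple edge where a_ij * a_ji = 2 or 3), the diagram is a chain of 8 nodes with single edges (A_8). One simple-root ordering that puts it in standard form is (alpha_2, alpha_3, alpha_1, alpha_7, alpha_4, alpha_8, alpha_5, alpha_6). So the algebra is type A_8, i.e. sl(9).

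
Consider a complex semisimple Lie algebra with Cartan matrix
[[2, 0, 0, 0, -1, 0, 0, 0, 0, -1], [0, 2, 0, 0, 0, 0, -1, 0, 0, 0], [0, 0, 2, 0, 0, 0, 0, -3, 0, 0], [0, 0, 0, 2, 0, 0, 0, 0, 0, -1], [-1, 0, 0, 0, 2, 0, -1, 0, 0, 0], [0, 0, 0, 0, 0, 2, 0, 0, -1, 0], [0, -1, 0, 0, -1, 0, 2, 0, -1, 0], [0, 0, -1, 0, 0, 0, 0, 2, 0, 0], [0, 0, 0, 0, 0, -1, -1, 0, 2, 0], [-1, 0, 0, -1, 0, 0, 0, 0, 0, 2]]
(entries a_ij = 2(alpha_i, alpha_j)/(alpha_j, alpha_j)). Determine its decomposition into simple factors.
E_8 ⊕ G_2

The diagram associated to this matrix has two connected components: the simple roots {alpha_1, alpha_2, alpha_4, alpha_5, alpha_6, alpha_7, alpha_9, alpha_10} form a chain of 7 nodes with one extra node attached to the third node from one end (E_8), and {alpha_3, alpha_8} form two nodes joined by a triple edge (G_2). A semisimple Lie algebra decomposes uniquely as the direct sum of simple ideals, one per connected component of its Dynkin diagram, so g ≅ E_8 ⊕ G_2 (dimension 248 + 14 = 262).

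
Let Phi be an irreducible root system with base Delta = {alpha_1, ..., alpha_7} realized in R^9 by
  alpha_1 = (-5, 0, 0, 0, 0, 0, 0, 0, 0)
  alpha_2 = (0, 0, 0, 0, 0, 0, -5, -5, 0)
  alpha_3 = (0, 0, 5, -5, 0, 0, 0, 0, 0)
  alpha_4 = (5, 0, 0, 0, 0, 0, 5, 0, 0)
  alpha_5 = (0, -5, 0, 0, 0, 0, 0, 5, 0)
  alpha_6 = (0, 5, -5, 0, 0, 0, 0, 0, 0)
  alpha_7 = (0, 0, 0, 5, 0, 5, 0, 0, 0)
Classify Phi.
B_7 (so(15))

Compute the Cartan integers a_ij = 2(alpha_i, alpha_j)/(alpha_j, alpha_j); the resulting 7x7 Cartan matrix is
[[2, 0, 0, -1, 0, 0, 0], [0, 2, 0, -1, -1, 0, 0], [0, 0, 2, 0, 0, -1, -1], [-2, -1, 0, 2, 0, 0, 0], [0, -1, 0, 0, 2, -1, 0], [0, 0, -1, 0, -1, 2, 0], [0, 0, -1, 0, 0, 0, 2]].
The roots have two lengths (squared-length ratio 2:1); the short ones are alpha_{1}. The associated Dynkin diagram is a chain of 7 nodes with a double edge at one end; the terminal node there is the unique short simple root (B_7), so the type is B_7 (the algebra so(15)).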